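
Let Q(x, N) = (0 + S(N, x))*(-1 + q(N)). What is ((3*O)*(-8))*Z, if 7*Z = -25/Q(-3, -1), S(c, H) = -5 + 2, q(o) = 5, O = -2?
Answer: 100/7 ≈ 14.286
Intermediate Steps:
S(c, H) = -3
Q(x, N) = -12 (Q(x, N) = (0 - 3)*(-1 + 5) = -3*4 = -12)
Z = 25/84 (Z = (-25/(-12))/7 = (-25*(-1/12))/7 = (⅐)*(25/12) = 25/84 ≈ 0.29762)
((3*O)*(-8))*Z = ((3*(-2))*(-8))*(25/84) = -6*(-8)*(25/84) = 48*(25/84) = 100/7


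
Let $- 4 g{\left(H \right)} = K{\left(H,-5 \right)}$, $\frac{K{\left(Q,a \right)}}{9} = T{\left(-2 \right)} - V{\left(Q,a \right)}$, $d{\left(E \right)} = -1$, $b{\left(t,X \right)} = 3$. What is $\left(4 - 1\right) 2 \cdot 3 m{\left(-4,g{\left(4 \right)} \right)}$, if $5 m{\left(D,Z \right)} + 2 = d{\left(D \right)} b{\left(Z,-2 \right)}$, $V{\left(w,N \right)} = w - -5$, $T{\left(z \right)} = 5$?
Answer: $-18$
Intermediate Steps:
$V{\left(w,N \right)} = 5 + w$ ($V{\left(w,N \right)} = w + 5 = 5 + w$)
$K{\left(Q,a \right)} = - 9 Q$ ($K{\left(Q,a \right)} = 9 \left(5 - \left(5 + Q\right)\right) = 9 \left(- Q\right) = - 9 Q$)
$g{\left(H \right)} = \frac{9 H}{4}$ ($g{\left(H \right)} = - \frac{\left(-9\right) H}{4} = \frac{9 H}{4}$)
$m{\left(D,Z \right)} = -1$ ($m{\left(D,Z \right)} = - \frac{2}{5} + \frac{\left(-1\right) 3}{5} = - \frac{2}{5} + \frac{1}{5} \left(-3\right) = - \frac{2}{5} - \frac{3}{5} = -1$)
$\left(4 - 1\right) 2 \cdot 3 m{\left(-4,g{\left(4 \right)} \right)} = \left(4 - 1\right) 2 \cdot 3 \left(-1\right) = 3 \cdot 2 \cdot 3 \left(-1\right) = 6 \cdot 3 \left(-1\right) = 18 \left(-1\right) = -18$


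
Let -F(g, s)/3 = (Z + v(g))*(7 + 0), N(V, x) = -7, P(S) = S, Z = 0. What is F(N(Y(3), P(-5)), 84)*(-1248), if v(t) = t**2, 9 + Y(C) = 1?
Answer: 1284192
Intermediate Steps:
Y(C) = -8 (Y(C) = -9 + 1 = -8)
F(g, s) = -21*g**2 (F(g, s) = -3*(0 + g**2)*(7 + 0) = -3*g**2*7 = -21*g**2)
F(N(Y(3), P(-5)), 84)*(-1248) = -21*(-7)**2*(-1248) = -21*49*(-1248) = -1029*(-1248) = 1284192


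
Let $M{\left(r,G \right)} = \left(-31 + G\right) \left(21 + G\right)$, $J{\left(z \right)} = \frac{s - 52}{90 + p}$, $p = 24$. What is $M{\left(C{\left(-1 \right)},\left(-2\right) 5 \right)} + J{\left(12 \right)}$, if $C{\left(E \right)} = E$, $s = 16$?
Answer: $- \frac{8575}{19} \approx -451.32$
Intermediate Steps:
$J{\left(z \right)} = - \frac{6}{19}$ ($J{\left(z \right)} = \frac{16 - 52}{90 + 24} = - \frac{36}{114} = \left(-36\right) \frac{1}{114} = - \frac{6}{19}$)
$M{\left(C{\left(-1 \right)},\left(-2\right) 5 \right)} + J{\left(12 \right)} = \left(-651 + \left(\left(-2\right) 5\right)^{2} - 10 \left(\left(-2\right) 5\right)\right) - \frac{6}{19} = \left(-651 + \left(-10\right)^{2} - -100\right) - \frac{6}{19} = \left(-651 + 100 + 100\right) - \frac{6}{19} = -451 - \frac{6}{19} = - \frac{8575}{19}$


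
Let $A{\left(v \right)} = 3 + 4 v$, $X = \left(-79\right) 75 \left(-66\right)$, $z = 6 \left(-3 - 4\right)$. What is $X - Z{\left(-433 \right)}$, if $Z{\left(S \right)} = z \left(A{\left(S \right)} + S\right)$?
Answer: $300246$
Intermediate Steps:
$z = -42$ ($z = 6 \left(-3 - 4\right) = 6 \left(-7\right) = -42$)
$X = 391050$ ($X = \left(-5925\right) \left(-66\right) = 391050$)
$Z{\left(S \right)} = -126 - 210 S$ ($Z{\left(S \right)} = - 42 \left(\left(3 + 4 S\right) + S\right) = - 42 \left(3 + 5 S\right) = -126 - 210 S$)
$X - Z{\left(-433 \right)} = 391050 - \left(-126 - -90930\right) = 391050 - \left(-126 + 90930\right) = 391050 - 90804 = 300246$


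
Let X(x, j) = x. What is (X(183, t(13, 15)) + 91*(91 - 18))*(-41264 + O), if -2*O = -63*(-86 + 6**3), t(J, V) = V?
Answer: -253715594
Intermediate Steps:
O = 4095 (O = -(-63)*(-86 + 6**3)/2 = -(-63)*(-86 + 216)/2 = -(-63)*130/2 = -1/2*(-8190) = 4095)
(X(183, t(13, 15)) + 91*(91 - 18))*(-41264 + O) = (183 + 91*(91 - 18))*(-41264 + 4095) = (183 + 91*73)*(-37169) = (183 + 6643)*(-37169) = 6826*(-37169) = -253715594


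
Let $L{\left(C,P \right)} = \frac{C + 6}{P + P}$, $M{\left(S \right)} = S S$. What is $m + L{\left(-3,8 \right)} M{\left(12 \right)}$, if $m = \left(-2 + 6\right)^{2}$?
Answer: $43$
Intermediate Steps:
$M{\left(S \right)} = S^{2}$
$L{\left(C,P \right)} = \frac{6 + C}{2 P}$
$m = 16$ ($m = 4^{2} = 16$)
$m + L{\left(-3,8 \right)} M{\left(12 \right)} = 16 + \frac{6 - 3}{2 \cdot 8} \cdot 12^{2} = 16 + \frac{1}{2} \cdot \frac{1}{8} \cdot 3 \cdot 144 = 16 + \frac{3}{16} \cdot 144 = 16 + 27 = 43$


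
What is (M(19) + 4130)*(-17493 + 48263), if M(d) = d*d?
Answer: 138188070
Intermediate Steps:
M(d) = d²
(M(19) + 4130)*(-17493 + 48263) = (19² + 4130)*(-17493 + 48263) = (361 + 4130)*30770 = 4491*30770 = 138188070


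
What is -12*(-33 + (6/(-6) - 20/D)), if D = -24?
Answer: 398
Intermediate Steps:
-12*(-33 + (6/(-6) - 20/D)) = -12*(-33 + (6/(-6) - 20/(-24))) = -12*(-33 + (6*(-⅙) - 20*(-1/24))) = -12*(-33 + (-1 + ⅚)) = -12*(-33 - ⅙) = -12*(-199/6) = 398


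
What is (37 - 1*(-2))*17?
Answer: 663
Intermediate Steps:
(37 - 1*(-2))*17 = (37 + 2)*17 = 39*17 = 663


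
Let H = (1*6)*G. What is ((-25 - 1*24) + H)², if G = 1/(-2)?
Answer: 2704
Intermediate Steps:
G = -½ ≈ -0.50000
H = -3 (H = (1*6)*(-½) = 6*(-½) = -3)
((-25 - 1*24) + H)² = ((-25 - 1*24) - 3)² = ((-25 - 24) - 3)² = (-49 - 3)² = (-52)² = 2704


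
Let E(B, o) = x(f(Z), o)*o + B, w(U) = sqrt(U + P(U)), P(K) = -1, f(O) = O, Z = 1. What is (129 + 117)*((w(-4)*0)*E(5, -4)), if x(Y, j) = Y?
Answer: 0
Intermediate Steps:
w(U) = sqrt(-1 + U) (w(U) = sqrt(U - 1) = sqrt(-1 + U))
E(B, o) = B + o (E(B, o) = 1*o + B = o + B = B + o)
(129 + 117)*((w(-4)*0)*E(5, -4)) = (129 + 117)*((sqrt(-1 - 4)*0)*(5 - 4)) = 246*((sqrt(-5)*0)*1) = 246*(((I*sqrt(5))*0)*1) = 246*(0*1) = 246*0 = 0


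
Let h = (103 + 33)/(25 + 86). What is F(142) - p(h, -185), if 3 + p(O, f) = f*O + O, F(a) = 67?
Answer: 32794/111 ≈ 295.44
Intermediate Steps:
h = 136/111 ≈ 1.2252
p(O, f) = -3 + O + O*f (p(O, f) = -3 + (f*O + O) = -3 + (O*f + O) = -3 + (O + O*f) = -3 + O + O*f)
F(142) - p(h, -185) = 67 - (-3 + 136/111 + (136/111)*(-185)) = 67 - (-3 + 136/111 - 680/3) = 67 - 1*(-25357/111) = 67 + 25357/111 = 32794/111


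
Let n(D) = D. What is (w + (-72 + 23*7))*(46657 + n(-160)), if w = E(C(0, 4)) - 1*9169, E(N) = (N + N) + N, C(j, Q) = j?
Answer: -422192760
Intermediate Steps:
E(N) = 3*N (E(N) = 2*N + N = 3*N)
w = -9169 (w = 3*0 - 1*9169 = 0 - 9169 = -9169)
(w + (-72 + 23*7))*(46657 + n(-160)) = (-9169 + (-72 + 23*7))*(46657 - 160) = (-9169 + (-72 + 161))*46497 = (-9169 + 89)*46497 = -9080*46497 = -422192760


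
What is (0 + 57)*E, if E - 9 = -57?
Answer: -2736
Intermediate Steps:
E = -48 (E = 9 - 57 = -48)
(0 + 57)*E = (0 + 57)*(-48) = 57*(-48) = -2736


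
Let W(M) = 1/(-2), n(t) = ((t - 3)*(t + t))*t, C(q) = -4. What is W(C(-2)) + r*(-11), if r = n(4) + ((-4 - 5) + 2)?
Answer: -551/2 ≈ -275.50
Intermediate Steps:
n(t) = 2*t²*(-3 + t) (n(t) = ((-3 + t)*(2*t))*t = (2*t*(-3 + t))*t = 2*t²*(-3 + t))
W(M) = -½ (W(M) = 1*(-½) = -½)
r = 25 (r = 2*4²*(-3 + 4) + ((-4 - 5) + 2) = 2*16*1 + (-9 + 2) = 32 - 7 = 25)
W(C(-2)) + r*(-11) = -½ + 25*(-11) = -½ - 275 = -551/2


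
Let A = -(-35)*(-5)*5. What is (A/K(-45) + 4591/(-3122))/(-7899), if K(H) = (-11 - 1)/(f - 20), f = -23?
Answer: 58760171/147964068 ≈ 0.39712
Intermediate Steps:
A = -875 (A = -7*25*5 = -175*5 = -875)
K(H) = 12/43 (K(H) = (-11 - 1)/(-23 - 20) = -12/(-43) = -12*(-1/43) = 12/43)
(A/K(-45) + 4591/(-3122))/(-7899) = (-875/12/43 + 4591/(-3122))/(-7899) = (-875*43/12 + 4591*(-1/3122))*(-1/7899) = (-37625/12 - 4591/3122)*(-1/7899) = -58760171/18732*(-1/7899) = 58760171/147964068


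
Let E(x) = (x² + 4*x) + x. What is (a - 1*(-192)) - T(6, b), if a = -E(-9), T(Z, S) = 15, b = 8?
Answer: 141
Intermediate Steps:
E(x) = x² + 5*x
a = -36 (a = -(-9)*(5 - 9) = -(-9)*(-4) = -1*36 = -36)
(a - 1*(-192)) - T(6, b) = (-36 - 1*(-192)) - 1*15 = (-36 + 192) - 15 = 156 - 15 = 141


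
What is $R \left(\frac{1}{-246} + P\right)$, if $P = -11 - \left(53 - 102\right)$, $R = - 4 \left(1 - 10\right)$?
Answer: $\frac{56082}{41} \approx 1367.9$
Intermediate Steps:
$R = 36$ ($R = \left(-4\right) \left(-9\right) = 36$)
$P = 38$ ($P = -11 - \left(53 - 102\right) = -11 - -49 = -11 + 49 = 38$)
$R \left(\frac{1}{-246} + P\right) = 36 \left(\frac{1}{-246} + 38\right) = 36 \left(- \frac{1}{246} + 38\right) = 36 \cdot \frac{9347}{246} = \frac{56082}{41}$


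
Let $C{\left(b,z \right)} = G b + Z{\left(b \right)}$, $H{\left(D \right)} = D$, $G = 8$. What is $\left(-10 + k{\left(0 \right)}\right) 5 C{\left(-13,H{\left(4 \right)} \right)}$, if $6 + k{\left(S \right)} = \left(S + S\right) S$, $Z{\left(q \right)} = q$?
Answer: $9360$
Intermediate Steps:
$C{\left(b,z \right)} = 9 b$ ($C{\left(b,z \right)} = 8 b + b = 9 b$)
$k{\left(S \right)} = -6 + 2 S^{2}$ ($k{\left(S \right)} = -6 + \left(S + S\right) S = -6 + 2 S S = -6 + 2 S^{2}$)
$\left(-10 + k{\left(0 \right)}\right) 5 C{\left(-13,H{\left(4 \right)} \right)} = \left(-10 - \left(6 - 2 \cdot 0^{2}\right)\right) 5 \cdot 9 \left(-13\right) = \left(-10 + \left(-6 + 2 \cdot 0\right)\right) 5 \left(-117\right) = \left(-10 + \left(-6 + 0\right)\right) 5 \left(-117\right) = \left(-10 - 6\right) 5 \left(-117\right) = \left(-16\right) 5 \left(-117\right) = \left(-80\right) \left(-117\right) = 9360$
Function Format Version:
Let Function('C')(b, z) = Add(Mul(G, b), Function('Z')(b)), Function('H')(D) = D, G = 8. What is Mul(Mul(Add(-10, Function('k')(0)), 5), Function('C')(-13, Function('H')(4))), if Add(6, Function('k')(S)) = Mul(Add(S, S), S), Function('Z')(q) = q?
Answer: 9360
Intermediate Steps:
Function('C')(b, z) = Mul(9, b) (Function('C')(b, z) = Add(Mul(8, b), b) = Mul(9, b))
Function('k')(S) = Add(-6, Mul(2, Pow(S, 2))) (Function('k')(S) = Add(-6, Mul(Add(S, S), S)) = Add(-6, Mul(Mul(2, S), S)) = Add(-6, Mul(2, Pow(S, 2))))
Mul(Mul(Add(-10, Function('k')(0)), 5), Function('C')(-13, Function('H')(4))) = Mul(Mul(Add(-10, Add(-6, Mul(2, Pow(0, 2)))), 5), Mul(9, -13)) = Mul(Mul(Add(-10, Add(-6, Mul(2, 0))), 5), -117) = Mul(Mul(Add(-10, Add(-6, 0)), 5), -117) = Mul(Mul(Add(-10, -6), 5), -117) = Mul(Mul(-16, 5), -117) = Mul(-80, -117) = 9360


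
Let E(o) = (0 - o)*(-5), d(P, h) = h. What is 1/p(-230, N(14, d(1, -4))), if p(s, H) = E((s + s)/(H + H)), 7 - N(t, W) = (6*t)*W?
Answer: -343/1150 ≈ -0.29826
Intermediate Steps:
N(t, W) = 7 - 6*W*t (N(t, W) = 7 - 6*t*W = 7 - 6*W*t)
E(o) = 5*o (E(o) = -o*(-5) = 5*o)
p(s, H) = 5*s/H (p(s, H) = 5*((s + s)/(H + H)) = 5*((2*s)/((2*H))) = 5*((2*s)*(1/(2*H))) = 5*(s/H) = 5*s/H)
1/p(-230, N(14, d(1, -4))) = 1/(5*(-230)/(7 - 6*(-4)*14)) = 1/(5*(-230)/(7 + 336)) = 1/(5*(-230)/343) = 1/(5*(-230)*(1/343)) = 1/(-1150/343) = -343/1150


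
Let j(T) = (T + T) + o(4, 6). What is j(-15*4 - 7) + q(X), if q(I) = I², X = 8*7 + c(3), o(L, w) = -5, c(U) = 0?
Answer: 2997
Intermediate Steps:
j(T) = -5 + 2*T (j(T) = (T + T) - 5 = 2*T - 5 = -5 + 2*T)
X = 56 (X = 8*7 + 0 = 56 + 0 = 56)
j(-15*4 - 7) + q(X) = (-5 + 2*(-15*4 - 7)) + 56² = (-5 + 2*(-5*12 - 7)) + 3136 = (-5 + 2*(-60 - 7)) + 3136 = (-5 + 2*(-67)) + 3136 = (-5 - 134) + 3136 = -139 + 3136 = 2997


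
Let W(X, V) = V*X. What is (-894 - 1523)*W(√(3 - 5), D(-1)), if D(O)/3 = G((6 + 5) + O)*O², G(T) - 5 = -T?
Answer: 36255*I*√2 ≈ 51272.0*I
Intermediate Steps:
G(T) = 5 - T
D(O) = 3*O²*(-6 - O) (D(O) = 3*((5 - ((6 + 5) + O))*O²) = 3*((5 - (11 + O))*O²) = 3*((5 + (-11 - O))*O²) = 3*((-6 - O)*O²) = 3*(O²*(-6 - O)) = 3*O²*(-6 - O))
(-894 - 1523)*W(√(3 - 5), D(-1)) = (-894 - 1523)*((3*(-1)²*(-6 - 1*(-1)))*√(3 - 5)) = -2417*3*1*(-6 + 1)*√(-2) = -2417*3*1*(-5)*I*√2 = -(-36255)*I*√2 = 36255*I*√2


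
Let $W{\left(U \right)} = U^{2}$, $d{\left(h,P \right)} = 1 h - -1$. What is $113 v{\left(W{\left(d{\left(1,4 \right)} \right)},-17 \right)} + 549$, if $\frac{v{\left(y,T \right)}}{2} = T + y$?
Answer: $-2389$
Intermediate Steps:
$d{\left(h,P \right)} = 1 + h$ ($d{\left(h,P \right)} = h + 1 = 1 + h$)
$v{\left(y,T \right)} = 2 T + 2 y$ ($v{\left(y,T \right)} = 2 \left(T + y\right) = 2 T + 2 y$)
$113 v{\left(W{\left(d{\left(1,4 \right)} \right)},-17 \right)} + 549 = 113 \left(2 \left(-17\right) + 2 \left(1 + 1\right)^{2}\right) + 549 = 113 \left(-34 + 2 \cdot 2^{2}\right) + 549 = 113 \left(-34 + 2 \cdot 4\right) + 549 = 113 \left(-34 + 8\right) + 549 = 113 \left(-26\right) + 549 = -2938 + 549 = -2389$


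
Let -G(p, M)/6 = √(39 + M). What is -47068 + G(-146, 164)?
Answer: -47068 - 6*√203 ≈ -47154.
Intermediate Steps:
G(p, M) = -6*√(39 + M)
-47068 + G(-146, 164) = -47068 - 6*√(39 + 164) = -47068 - 6*√203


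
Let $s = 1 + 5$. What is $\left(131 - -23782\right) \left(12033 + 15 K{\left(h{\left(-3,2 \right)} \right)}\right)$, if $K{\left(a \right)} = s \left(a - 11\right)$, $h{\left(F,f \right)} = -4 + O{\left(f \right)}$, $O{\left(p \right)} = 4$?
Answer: $264071259$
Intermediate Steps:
$s = 6$
$h{\left(F,f \right)} = 0$ ($h{\left(F,f \right)} = -4 + 4 = 0$)
$K{\left(a \right)} = -66 + 6 a$ ($K{\left(a \right)} = 6 \left(a - 11\right) = 6 \left(-11 + a\right) = -66 + 6 a$)
$\left(131 - -23782\right) \left(12033 + 15 K{\left(h{\left(-3,2 \right)} \right)}\right) = \left(131 - -23782\right) \left(12033 + 15 \left(-66 + 6 \cdot 0\right)\right) = \left(131 + 23782\right) \left(12033 + 15 \left(-66 + 0\right)\right) = 23913 \left(12033 + 15 \left(-66\right)\right) = 23913 \left(12033 - 990\right) = 23913 \cdot 11043 = 264071259$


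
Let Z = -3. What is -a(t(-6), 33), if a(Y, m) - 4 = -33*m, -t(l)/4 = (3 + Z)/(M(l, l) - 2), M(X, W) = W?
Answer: 1085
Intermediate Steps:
t(l) = 0 (t(l) = -4*(3 - 3)/(l - 2) = -0/(-2 + l) = -4*0 = 0)
a(Y, m) = 4 - 33*m
-a(t(-6), 33) = -(4 - 33*33) = -(4 - 1089) = -1*(-1085) = 1085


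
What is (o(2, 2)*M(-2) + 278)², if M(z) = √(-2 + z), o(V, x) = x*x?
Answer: 77220 + 4448*I ≈ 77220.0 + 4448.0*I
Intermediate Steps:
o(V, x) = x²
(o(2, 2)*M(-2) + 278)² = (2²*√(-2 - 2) + 278)² = (4*√(-4) + 278)² = (4*(2*I) + 278)² = (8*I + 278)² = (278 + 8*I)²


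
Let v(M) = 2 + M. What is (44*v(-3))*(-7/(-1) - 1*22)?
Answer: 660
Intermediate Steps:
(44*v(-3))*(-7/(-1) - 1*22) = (44*(2 - 3))*(-7/(-1) - 1*22) = (44*(-1))*(-7*(-1) - 22) = -44*(7 - 22) = -44*(-15) = 660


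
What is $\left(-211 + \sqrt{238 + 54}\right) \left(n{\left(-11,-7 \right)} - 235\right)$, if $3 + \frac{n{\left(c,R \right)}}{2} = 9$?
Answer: $47053 - 446 \sqrt{73} \approx 43242.0$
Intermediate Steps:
$n{\left(c,R \right)} = 12$ ($n{\left(c,R \right)} = -6 + 2 \cdot 9 = -6 + 18 = 12$)
$\left(-211 + \sqrt{238 + 54}\right) \left(n{\left(-11,-7 \right)} - 235\right) = \left(-211 + \sqrt{238 + 54}\right) \left(12 - 235\right) = \left(-211 + \sqrt{292}\right) \left(-223\right) = \left(-211 + 2 \sqrt{73}\right) \left(-223\right) = 47053 - 446 \sqrt{73}$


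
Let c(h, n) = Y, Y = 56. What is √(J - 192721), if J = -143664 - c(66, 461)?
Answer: I*√336441 ≈ 580.04*I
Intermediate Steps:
c(h, n) = 56
J = -143720 (J = -143664 - 1*56 = -143664 - 56 = -143720)
√(J - 192721) = √(-143720 - 192721) = √(-336441) = I*√336441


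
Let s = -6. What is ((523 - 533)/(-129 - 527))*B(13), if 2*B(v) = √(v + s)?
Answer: 5*√7/656 ≈ 0.020166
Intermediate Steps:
B(v) = √(-6 + v)/2 (B(v) = √(v - 6)/2 = √(-6 + v)/2)
((523 - 533)/(-129 - 527))*B(13) = ((523 - 533)/(-129 - 527))*(√(-6 + 13)/2) = (-10/(-656))*(√7/2) = (-10*(-1/656))*(√7/2) = 5*(√7/2)/328 = 5*√7/656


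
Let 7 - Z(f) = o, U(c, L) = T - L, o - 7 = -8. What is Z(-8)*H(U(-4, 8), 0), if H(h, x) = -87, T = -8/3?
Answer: -696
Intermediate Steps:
o = -1 (o = 7 - 8 = -1)
T = -8/3 (T = -8*⅓ = -8/3 ≈ -2.6667)
U(c, L) = -8/3 - L
Z(f) = 8 (Z(f) = 7 - 1*(-1) = 7 + 1 = 8)
Z(-8)*H(U(-4, 8), 0) = 8*(-87) = -696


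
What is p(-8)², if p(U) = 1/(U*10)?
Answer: 1/6400 ≈ 0.00015625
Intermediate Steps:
p(U) = 1/(10*U) (p(U) = (⅒)/U = 1/(10*U))
p(-8)² = ((⅒)/(-8))² = ((⅒)*(-⅛))² = (-1/80)² = 1/6400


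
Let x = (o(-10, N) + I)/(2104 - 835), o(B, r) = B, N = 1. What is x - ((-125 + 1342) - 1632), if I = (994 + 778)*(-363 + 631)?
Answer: 1001521/1269 ≈ 789.22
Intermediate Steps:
I = 474896 (I = 1772*268 = 474896)
x = 474886/1269 (x = (-10 + 474896)/(2104 - 835) = 474886/1269 ≈ 374.22)
x - ((-125 + 1342) - 1632) = 474886/1269 - ((-125 + 1342) - 1632) = 474886/1269 - (1217 - 1632) = 474886/1269 - 1*(-415) = 474886/1269 + 415 = 1001521/1269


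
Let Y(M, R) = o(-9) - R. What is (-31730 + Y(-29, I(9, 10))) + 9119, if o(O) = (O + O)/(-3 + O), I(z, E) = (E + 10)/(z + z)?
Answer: -406991/18 ≈ -22611.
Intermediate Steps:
I(z, E) = (10 + E)/(2*z) (I(z, E) = (10 + E)/((2*z)) = (10 + E)*(1/(2*z)) = (10 + E)/(2*z))
o(O) = 2*O/(-3 + O) (o(O) = (2*O)/(-3 + O) = 2*O/(-3 + O))
Y(M, R) = 3/2 - R (Y(M, R) = 2*(-9)/(-3 - 9) - R = 2*(-9)/(-12) - R = 2*(-9)*(-1/12) - R = 3/2 - R)
(-31730 + Y(-29, I(9, 10))) + 9119 = (-31730 + (3/2 - (10 + 10)/(2*9))) + 9119 = (-31730 + (3/2 - 20/(2*9))) + 9119 = (-31730 + (3/2 - 1*10/9)) + 9119 = (-31730 + (3/2 - 10/9)) + 9119 = (-31730 + 7/18) + 9119 = -571133/18 + 9119 = -406991/18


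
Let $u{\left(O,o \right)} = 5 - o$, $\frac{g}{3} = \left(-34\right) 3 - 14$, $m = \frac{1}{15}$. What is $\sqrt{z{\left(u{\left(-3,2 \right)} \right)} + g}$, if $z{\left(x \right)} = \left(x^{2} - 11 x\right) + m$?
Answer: $\frac{i \sqrt{83685}}{15} \approx 19.286 i$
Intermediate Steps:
$m = \frac{1}{15} \approx 0.066667$
$g = -348$ ($g = 3 \left(\left(-34\right) 3 - 14\right) = 3 \left(-102 - 14\right) = 3 \left(-116\right) = -348$)
$z{\left(x \right)} = \frac{1}{15} + x^{2} - 11 x$ ($z{\left(x \right)} = \left(x^{2} - 11 x\right) + \frac{1}{15} = \frac{1}{15} + x^{2} - 11 x$)
$\sqrt{z{\left(u{\left(-3,2 \right)} \right)} + g} = \sqrt{\left(\frac{1}{15} + \left(5 - 2\right)^{2} - 11 \left(5 - 2\right)\right) - 348} = \sqrt{\left(\frac{1}{15} + 3^{2} - 33\right) - 348} = \sqrt{\left(\frac{1}{15} + 9 - 33\right) - 348} = \sqrt{- \frac{359}{15} - 348} = \sqrt{- \frac{5579}{15}} = \frac{i \sqrt{83685}}{15}$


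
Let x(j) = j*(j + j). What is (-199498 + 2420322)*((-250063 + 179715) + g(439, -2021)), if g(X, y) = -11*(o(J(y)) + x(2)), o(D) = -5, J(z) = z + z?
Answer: -156303813944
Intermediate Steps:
J(z) = 2*z
x(j) = 2*j² (x(j) = j*(2*j) = 2*j²)
g(X, y) = -33 (g(X, y) = -11*(-5 + 2*2²) = -11*(-5 + 2*4) = -11*(-5 + 8) = -11*3 = -33)
(-199498 + 2420322)*((-250063 + 179715) + g(439, -2021)) = (-199498 + 2420322)*((-250063 + 179715) - 33) = 2220824*(-70348 - 33) = 2220824*(-70381) = -156303813944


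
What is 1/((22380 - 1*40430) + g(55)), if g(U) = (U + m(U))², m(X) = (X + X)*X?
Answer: 1/37252975 ≈ 2.6843e-8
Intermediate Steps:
m(X) = 2*X² (m(X) = (2*X)*X = 2*X²)
g(U) = (U + 2*U²)²
1/((22380 - 1*40430) + g(55)) = 1/((22380 - 1*40430) + 55²*(1 + 2*55)²) = 1/((22380 - 40430) + 3025*(1 + 110)²) = 1/(-18050 + 3025*111²) = 1/(-18050 + 3025*12321) = 1/(-18050 + 37271025) = 1/37252975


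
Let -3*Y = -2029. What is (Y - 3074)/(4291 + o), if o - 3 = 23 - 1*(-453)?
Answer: -7193/14310 ≈ -0.50266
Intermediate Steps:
Y = 2029/3 (Y = -1/3*(-2029) = 2029/3 ≈ 676.33)
o = 479 (o = 3 + (23 - 1*(-453)) = 3 + (23 + 453) = 3 + 476 = 479)
(Y - 3074)/(4291 + o) = (2029/3 - 3074)/(4291 + 479) = -7193/3/4770 = -7193/3*1/4770 = -7193/14310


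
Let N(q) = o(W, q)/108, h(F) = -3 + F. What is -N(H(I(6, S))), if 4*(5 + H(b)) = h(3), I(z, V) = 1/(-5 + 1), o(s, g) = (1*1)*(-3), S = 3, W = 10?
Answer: 1/36 ≈ 0.027778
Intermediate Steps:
o(s, g) = -3 (o(s, g) = 1*(-3) = -3)
I(z, V) = -¼ (I(z, V) = 1/(-4) = -¼)
H(b) = -5 (H(b) = -5 + (-3 + 3)/4 = -5 + (¼)*0 = -5 + 0 = -5)
N(q) = -1/36 (N(q) = -3/108 = -3*1/108 = -1/36)
-N(H(I(6, S))) = -1*(-1/36) = 1/36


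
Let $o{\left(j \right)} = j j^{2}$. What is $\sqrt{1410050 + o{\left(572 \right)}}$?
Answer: $\sqrt{188559298} \approx 13732.0$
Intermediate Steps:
$o{\left(j \right)} = j^{3}$
$\sqrt{1410050 + o{\left(572 \right)}} = \sqrt{1410050 + 572^{3}} = \sqrt{1410050 + 187149248} = \sqrt{188559298}$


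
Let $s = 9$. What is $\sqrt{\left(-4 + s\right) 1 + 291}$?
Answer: $2 \sqrt{74} \approx 17.205$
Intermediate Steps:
$\sqrt{\left(-4 + s\right) 1 + 291} = \sqrt{\left(-4 + 9\right) 1 + 291} = \sqrt{5 \cdot 1 + 291} = \sqrt{5 + 291} = \sqrt{296} = 2 \sqrt{74}$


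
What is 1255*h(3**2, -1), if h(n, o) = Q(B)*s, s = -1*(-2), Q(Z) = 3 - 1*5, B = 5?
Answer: -5020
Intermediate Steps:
Q(Z) = -2 (Q(Z) = 3 - 5 = -2)
s = 2
h(n, o) = -4 (h(n, o) = -2*2 = -4)
1255*h(3**2, -1) = 1255*(-4) = -5020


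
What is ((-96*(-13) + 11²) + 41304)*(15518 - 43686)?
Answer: -1202013064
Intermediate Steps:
((-96*(-13) + 11²) + 41304)*(15518 - 43686) = ((1248 + 121) + 41304)*(-28168) = (1369 + 41304)*(-28168) = 42673*(-28168) = -1202013064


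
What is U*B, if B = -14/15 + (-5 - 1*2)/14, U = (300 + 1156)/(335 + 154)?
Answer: -31304/7335 ≈ -4.2678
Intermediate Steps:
U = 1456/489 ≈ 2.9775
B = -43/30 (B = -14*1/15 + (-5 - 2)*(1/14) = -14/15 - 7*1/14 = -14/15 - 1/2 = -43/30 ≈ -1.4333)
U*B = (1456/489)*(-43/30) = -31304/7335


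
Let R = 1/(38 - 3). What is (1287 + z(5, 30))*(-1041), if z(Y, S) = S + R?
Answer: -47985936/35 ≈ -1.3710e+6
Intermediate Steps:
R = 1/35 ≈ 0.028571
z(Y, S) = 1/35 + S (z(Y, S) = S + 1/35 = 1/35 + S)
(1287 + z(5, 30))*(-1041) = (1287 + (1/35 + 30))*(-1041) = (1287 + 1051/35)*(-1041) = (46096/35)*(-1041) = -47985936/35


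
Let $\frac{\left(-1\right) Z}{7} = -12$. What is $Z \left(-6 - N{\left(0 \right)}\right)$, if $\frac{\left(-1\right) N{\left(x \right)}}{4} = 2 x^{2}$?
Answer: $-504$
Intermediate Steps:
$Z = 84$ ($Z = \left(-7\right) \left(-12\right) = 84$)
$N{\left(x \right)} = - 8 x^{2}$ ($N{\left(x \right)} = - 4 \cdot 2 x^{2} = - 8 x^{2}$)
$Z \left(-6 - N{\left(0 \right)}\right) = 84 \left(-6 - - 8 \cdot 0^{2}\right) = 84 \left(-6 - \left(-8\right) 0\right) = 84 \left(-6 - 0\right) = 84 \left(-6 + 0\right) = 84 \left(-6\right) = -504$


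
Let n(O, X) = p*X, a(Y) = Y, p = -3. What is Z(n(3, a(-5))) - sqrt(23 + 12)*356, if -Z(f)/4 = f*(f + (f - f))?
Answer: -900 - 356*sqrt(35) ≈ -3006.1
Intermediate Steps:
n(O, X) = -3*X
Z(f) = -4*f**2 (Z(f) = -4*f*(f + (f - f)) = -4*f*(f + 0) = -4*f*f = -4*f**2)
Z(n(3, a(-5))) - sqrt(23 + 12)*356 = -4*(-3*(-5))**2 - sqrt(23 + 12)*356 = -4*15**2 - sqrt(35)*356 = -4*225 - 356*sqrt(35) = -900 - 356*sqrt(35)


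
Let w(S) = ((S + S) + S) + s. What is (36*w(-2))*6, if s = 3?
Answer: -648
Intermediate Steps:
w(S) = 3 + 3*S (w(S) = ((S + S) + S) + 3 = (2*S + S) + 3 = 3*S + 3 = 3 + 3*S)
(36*w(-2))*6 = (36*(3 + 3*(-2)))*6 = (36*(3 - 6))*6 = (36*(-3))*6 = -108*6 = -648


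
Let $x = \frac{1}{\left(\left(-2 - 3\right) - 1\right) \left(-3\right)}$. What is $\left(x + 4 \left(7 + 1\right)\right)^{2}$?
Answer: $\frac{332929}{324} \approx 1027.6$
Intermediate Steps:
$x = \frac{1}{18}$ ($x = \frac{1}{\left(\left(-2 - 3\right) - 1\right) \left(-3\right)} = \frac{1}{\left(-5 - 1\right) \left(-3\right)} = \frac{1}{\left(-6\right) \left(-3\right)} = \frac{1}{18} \approx 0.055556$)
$\left(x + 4 \left(7 + 1\right)\right)^{2} = \left(\frac{1}{18} + 4 \left(7 + 1\right)\right)^{2} = \left(\frac{1}{18} + 4 \cdot 8\right)^{2} = \left(\frac{1}{18} + 32\right)^{2} = \left(\frac{577}{18}\right)^{2} = \frac{332929}{324}$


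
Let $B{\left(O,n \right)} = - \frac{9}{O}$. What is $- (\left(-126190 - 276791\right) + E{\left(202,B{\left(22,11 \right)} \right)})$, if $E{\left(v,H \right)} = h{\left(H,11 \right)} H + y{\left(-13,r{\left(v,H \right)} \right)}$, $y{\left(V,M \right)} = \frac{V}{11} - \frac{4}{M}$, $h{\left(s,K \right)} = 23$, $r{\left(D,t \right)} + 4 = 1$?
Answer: $\frac{26597357}{66} \approx 4.0299 \cdot 10^{5}$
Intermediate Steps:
$r{\left(D,t \right)} = -3$ ($r{\left(D,t \right)} = -4 + 1 = -3$)
$y{\left(V,M \right)} = - \frac{4}{M} + \frac{V}{11}$ ($y{\left(V,M \right)} = V \frac{1}{11} - \frac{4}{M} = \frac{V}{11} - \frac{4}{M} = - \frac{4}{M} + \frac{V}{11}$)
$E{\left(v,H \right)} = \frac{5}{33} + 23 H$ ($E{\left(v,H \right)} = 23 H - \left(\frac{13}{11} + \frac{4}{-3}\right) = 23 H - - \frac{5}{33} = 23 H + \left(\frac{4}{3} - \frac{13}{11}\right) = 23 H + \frac{5}{33} = \frac{5}{33} + 23 H$)
$- (\left(-126190 - 276791\right) + E{\left(202,B{\left(22,11 \right)} \right)}) = - (\left(-126190 - 276791\right) + \left(\frac{5}{33} + 23 \left(- \frac{9}{22}\right)\right)) = - (-402981 + \left(\frac{5}{33} + 23 \left(\left(-9\right) \frac{1}{22}\right)\right)) = - (-402981 + \left(\frac{5}{33} + 23 \left(- \frac{9}{22}\right)\right)) = - (-402981 + \left(\frac{5}{33} - \frac{207}{22}\right)) = - (-402981 - \frac{611}{66}) = \left(-1\right) \left(- \frac{26597357}{66}\right) = \frac{26597357}{66}$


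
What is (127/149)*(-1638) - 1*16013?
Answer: -2593963/149 ≈ -17409.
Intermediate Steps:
(127/149)*(-1638) - 1*16013 = (127*(1/149))*(-1638) - 16013 = (127/149)*(-1638) - 16013 = -208026/149 - 16013 = -2593963/149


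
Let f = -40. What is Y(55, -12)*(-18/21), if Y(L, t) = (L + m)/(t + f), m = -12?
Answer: 129/182 ≈ 0.70879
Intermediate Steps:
Y(L, t) = (-12 + L)/(-40 + t) (Y(L, t) = (L - 12)/(t - 40) = (-12 + L)/(-40 + t))
Y(55, -12)*(-18/21) = ((-12 + 55)/(-40 - 12))*(-18/21) = (43/(-52))*(-18*1/21) = -1/52*43*(-6/7) = -43/52*(-6/7) = 129/182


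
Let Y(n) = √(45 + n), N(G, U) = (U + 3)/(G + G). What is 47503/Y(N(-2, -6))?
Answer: 95006*√183/183 ≈ 7023.0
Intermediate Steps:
N(G, U) = (3 + U)/(2*G) (N(G, U) = (3 + U)/((2*G)) = (3 + U)*(1/(2*G)) = (3 + U)/(2*G))
47503/Y(N(-2, -6)) = 47503/(√(45 + (½)*(3 - 6)/(-2))) = 47503/(√(45 + (½)*(-½)*(-3))) = 47503/(√(45 + ¾)) = 47503/(√(183/4)) = 47503/((√183/2)) = 47503*(2*√183/183) = 95006*√183/183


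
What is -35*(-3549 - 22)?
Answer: 124985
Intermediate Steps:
-35*(-3549 - 22) = -35*(-3571) = 124985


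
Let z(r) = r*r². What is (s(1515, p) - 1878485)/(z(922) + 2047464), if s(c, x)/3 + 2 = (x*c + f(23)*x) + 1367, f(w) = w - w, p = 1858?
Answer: 1642555/196456228 ≈ 0.0083609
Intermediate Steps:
f(w) = 0
z(r) = r³
s(c, x) = 4095 + 3*c*x (s(c, x) = -6 + 3*((x*c + 0*x) + 1367) = -6 + 3*((c*x + 0) + 1367) = -6 + 3*(c*x + 1367) = -6 + 3*(1367 + c*x) = -6 + (4101 + 3*c*x) = 4095 + 3*c*x)
(s(1515, p) - 1878485)/(z(922) + 2047464) = ((4095 + 3*1515*1858) - 1878485)/(922³ + 2047464) = ((4095 + 8444610) - 1878485)/(783777448 + 2047464) = (8448705 - 1878485)/785824912 = 6570220*(1/785824912) = 1642555/196456228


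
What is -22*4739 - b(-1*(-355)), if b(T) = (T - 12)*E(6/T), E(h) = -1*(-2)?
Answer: -104944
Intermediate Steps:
E(h) = 2
b(T) = -24 + 2*T (b(T) = (T - 12)*2 = (-12 + T)*2 = -24 + 2*T)
-22*4739 - b(-1*(-355)) = -22*4739 - (-24 + 2*(-1*(-355))) = -104258 - (-24 + 2*355) = -104258 - (-24 + 710) = -104258 - 1*686 = -104258 - 686 = -104944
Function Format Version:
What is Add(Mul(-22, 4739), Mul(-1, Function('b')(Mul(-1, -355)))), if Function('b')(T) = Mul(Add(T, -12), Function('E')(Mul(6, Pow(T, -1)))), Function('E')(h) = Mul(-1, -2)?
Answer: -104944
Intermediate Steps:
Function('E')(h) = 2
Function('b')(T) = Add(-24, Mul(2, T)) (Function('b')(T) = Mul(Add(T, -12), 2) = Mul(Add(-12, T), 2) = Add(-24, Mul(2, T)))
Add(Mul(-22, 4739), Mul(-1, Function('b')(Mul(-1, -355)))) = Add(Mul(-22, 4739), Mul(-1, Add(-24, Mul(2, Mul(-1, -355))))) = Add(-104258, Mul(-1, Add(-24, Mul(2, 355)))) = Add(-104258, Mul(-1, Add(-24, 710))) = Add(-104258, Mul(-1, 686)) = Add(-104258, -686) = -104944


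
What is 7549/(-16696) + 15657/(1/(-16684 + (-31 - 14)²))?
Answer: -3831998525797/16696 ≈ -2.2952e+8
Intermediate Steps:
7549/(-16696) + 15657/(1/(-16684 + (-31 - 14)²)) = 7549*(-1/16696) + 15657/(1/(-16684 + (-45)²)) = -7549/16696 + 15657/(1/(-16684 + 2025)) = -7549/16696 + 15657/(1/(-14659)) = -7549/16696 + 15657/(-1/14659) = -7549/16696 + 15657*(-14659) = -7549/16696 - 229515963 = -3831998525797/16696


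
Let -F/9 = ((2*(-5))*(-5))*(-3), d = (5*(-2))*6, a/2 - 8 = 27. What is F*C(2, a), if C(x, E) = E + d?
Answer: 13500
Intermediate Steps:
a = 70 (a = 16 + 2*27 = 16 + 54 = 70)
d = -60 (d = -10*6 = -60)
C(x, E) = -60 + E (C(x, E) = E - 60 = -60 + E)
F = 1350 (F = -9*(2*(-5))*(-5)*(-3) = -9*(-10*(-5))*(-3) = -450*(-3) = -9*(-150) = 1350)
F*C(2, a) = 1350*(-60 + 70) = 1350*10 = 13500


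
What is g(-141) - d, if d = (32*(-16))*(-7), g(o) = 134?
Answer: -3450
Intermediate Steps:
d = 3584 (d = -512*(-7) = 3584)
g(-141) - d = 134 - 1*3584 = 134 - 3584 = -3450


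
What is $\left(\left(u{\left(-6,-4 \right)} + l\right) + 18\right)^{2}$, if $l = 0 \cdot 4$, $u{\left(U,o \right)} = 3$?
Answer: $441$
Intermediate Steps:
$l = 0$
$\left(\left(u{\left(-6,-4 \right)} + l\right) + 18\right)^{2} = \left(\left(3 + 0\right) + 18\right)^{2} = \left(3 + 18\right)^{2} = 21^{2} = 441$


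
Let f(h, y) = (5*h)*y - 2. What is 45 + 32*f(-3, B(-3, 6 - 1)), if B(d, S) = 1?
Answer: -499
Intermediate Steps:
f(h, y) = -2 + 5*h*y (f(h, y) = 5*h*y - 2 = -2 + 5*h*y)
45 + 32*f(-3, B(-3, 6 - 1)) = 45 + 32*(-2 + 5*(-3)*1) = 45 + 32*(-2 - 15) = 45 + 32*(-17) = 45 - 544 = -499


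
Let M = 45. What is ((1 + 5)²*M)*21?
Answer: 34020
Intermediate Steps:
((1 + 5)²*M)*21 = ((1 + 5)²*45)*21 = (6²*45)*21 = (36*45)*21 = 1620*21 = 34020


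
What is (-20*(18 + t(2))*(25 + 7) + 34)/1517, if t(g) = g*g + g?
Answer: -15326/1517 ≈ -10.103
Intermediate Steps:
t(g) = g + g**2 (t(g) = g**2 + g = g + g**2)
(-20*(18 + t(2))*(25 + 7) + 34)/1517 = (-20*(18 + 2*(1 + 2))*(25 + 7) + 34)/1517 = (-20*(18 + 2*3)*32 + 34)*(1/1517) = (-20*(18 + 6)*32 + 34)*(1/1517) = (-480*32 + 34)*(1/1517) = (-20*768 + 34)*(1/1517) = (-15360 + 34)*(1/1517) = -15326*1/1517 = -15326/1517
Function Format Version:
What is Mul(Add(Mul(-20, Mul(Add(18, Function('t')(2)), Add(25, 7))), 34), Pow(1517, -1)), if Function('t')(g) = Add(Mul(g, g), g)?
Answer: Rational(-15326, 1517) ≈ -10.103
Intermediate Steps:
Function('t')(g) = Add(g, Pow(g, 2)) (Function('t')(g) = Add(Pow(g, 2), g) = Add(g, Pow(g, 2)))
Mul(Add(Mul(-20, Mul(Add(18, Function('t')(2)), Add(25, 7))), 34), Pow(1517, -1)) = Mul(Add(Mul(-20, Mul(Add(18, Mul(2, Add(1, 2))), Add(25, 7))), 34), Pow(1517, -1)) = Mul(Add(Mul(-20, Mul(Add(18, Mul(2, 3)), 32)), 34), Rational(1, 1517)) = Mul(Add(Mul(-20, Mul(Add(18, 6), 32)), 34), Rational(1, 1517)) = Mul(Add(Mul(-20, Mul(24, 32)), 34), Rational(1, 1517)) = Mul(Add(Mul(-20, 768), 34), Rational(1, 1517)) = Mul(Add(-15360, 34), Rational(1, 1517)) = Mul(-15326, Rational(1, 1517)) = Rational(-15326, 1517)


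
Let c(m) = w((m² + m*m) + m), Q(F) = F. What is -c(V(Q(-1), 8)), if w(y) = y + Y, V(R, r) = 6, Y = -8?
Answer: -70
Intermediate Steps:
w(y) = -8 + y (w(y) = y - 8 = -8 + y)
c(m) = -8 + m + 2*m² (c(m) = -8 + ((m² + m*m) + m) = -8 + ((m² + m²) + m) = -8 + (2*m² + m) = -8 + (m + 2*m²) = -8 + m + 2*m²)
-c(V(Q(-1), 8)) = -(-8 + 6*(1 + 2*6)) = -(-8 + 6*(1 + 12)) = -(-8 + 6*13) = -(-8 + 78) = -1*70 = -70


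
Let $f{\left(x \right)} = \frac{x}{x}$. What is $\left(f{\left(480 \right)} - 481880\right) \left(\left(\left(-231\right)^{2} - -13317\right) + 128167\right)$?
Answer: $-93891713755$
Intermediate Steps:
$f{\left(x \right)} = 1$
$\left(f{\left(480 \right)} - 481880\right) \left(\left(\left(-231\right)^{2} - -13317\right) + 128167\right) = \left(1 - 481880\right) \left(\left(\left(-231\right)^{2} - -13317\right) + 128167\right) = - 481879 \left(\left(53361 + \left(13446 - 129\right)\right) + 128167\right) = - 481879 \left(\left(53361 + 13317\right) + 128167\right) = - 481879 \left(66678 + 128167\right) = \left(-481879\right) 194845 = -93891713755$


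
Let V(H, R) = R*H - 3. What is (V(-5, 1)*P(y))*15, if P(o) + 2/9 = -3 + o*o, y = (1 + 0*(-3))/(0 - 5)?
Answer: 5728/15 ≈ 381.87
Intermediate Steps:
V(H, R) = -3 + H*R (V(H, R) = H*R - 3 = -3 + H*R)
y = -⅕ (y = (1 + 0)/(-5) = 1*(-⅕) = -⅕ ≈ -0.20000)
P(o) = -29/9 + o² (P(o) = -2/9 + (-3 + o*o) = -2/9 + (-3 + o²) = -29/9 + o²)
(V(-5, 1)*P(y))*15 = ((-3 - 5*1)*(-29/9 + (-⅕)²))*15 = ((-3 - 5)*(-29/9 + 1/25))*15 = -8*(-716/225)*15 = (5728/225)*15 = 5728/15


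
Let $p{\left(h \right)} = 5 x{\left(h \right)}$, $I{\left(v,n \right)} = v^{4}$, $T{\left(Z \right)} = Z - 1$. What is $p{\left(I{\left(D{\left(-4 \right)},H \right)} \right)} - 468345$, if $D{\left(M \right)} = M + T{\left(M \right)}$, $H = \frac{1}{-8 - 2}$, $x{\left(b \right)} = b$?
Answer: $-435540$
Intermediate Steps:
$T{\left(Z \right)} = -1 + Z$
$H = - \frac{1}{10}$ ($H = \frac{1}{-10} = - \frac{1}{10} \approx -0.1$)
$D{\left(M \right)} = -1 + 2 M$ ($D{\left(M \right)} = M + \left(-1 + M\right) = -1 + 2 M$)
$p{\left(h \right)} = 5 h$
$p{\left(I{\left(D{\left(-4 \right)},H \right)} \right)} - 468345 = 5 \left(-1 + 2 \left(-4\right)\right)^{4} - 468345 = 5 \left(-1 - 8\right)^{4} - 468345 = 5 \left(-9\right)^{4} - 468345 = 5 \cdot 6561 - 468345 = 32805 - 468345 = -435540$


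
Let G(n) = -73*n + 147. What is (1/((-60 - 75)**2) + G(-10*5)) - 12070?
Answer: -150775424/18225 ≈ -8273.0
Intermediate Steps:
G(n) = 147 - 73*n
(1/((-60 - 75)**2) + G(-10*5)) - 12070 = (1/((-60 - 75)**2) + (147 - (-730)*5)) - 12070 = (1/((-135)**2) + (147 - 73*(-50))) - 12070 = (1/18225 + (147 + 3650)) - 12070 = (1/18225 + 3797) - 12070 = 69200326/18225 - 12070 = -150775424/18225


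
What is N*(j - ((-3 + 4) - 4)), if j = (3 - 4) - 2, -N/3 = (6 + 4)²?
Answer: 0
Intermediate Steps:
N = -300 (N = -3*(6 + 4)² = -3*10² = -3*100 = -300)
j = -3 (j = -1 - 2 = -3)
N*(j - ((-3 + 4) - 4)) = -300*(-3 - ((-3 + 4) - 4)) = -300*(-3 - (1 - 4)) = -300*(-3 - 1*(-3)) = -300*(-3 + 3) = -300*0 = 0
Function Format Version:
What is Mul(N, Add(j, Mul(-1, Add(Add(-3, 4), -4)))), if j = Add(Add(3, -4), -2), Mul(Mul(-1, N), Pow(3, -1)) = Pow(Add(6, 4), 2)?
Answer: 0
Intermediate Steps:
N = -300 (N = Mul(-3, Pow(Add(6, 4), 2)) = Mul(-3, Pow(10, 2)) = Mul(-3, 100) = -300)
j = -3 (j = Add(-1, -2) = -3)
Mul(N, Add(j, Mul(-1, Add(Add(-3, 4), -4)))) = Mul(-300, Add(-3, Mul(-1, Add(Add(-3, 4), -4)))) = Mul(-300, Add(-3, Mul(-1, Add(1, -4)))) = Mul(-300, Add(-3, Mul(-1, -3))) = Mul(-300, Add(-3, 3)) = Mul(-300, 0) = 0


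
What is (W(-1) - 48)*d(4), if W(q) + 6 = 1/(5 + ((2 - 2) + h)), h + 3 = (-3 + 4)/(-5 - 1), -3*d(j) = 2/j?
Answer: 98/11 ≈ 8.9091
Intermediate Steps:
d(j) = -2/(3*j)
h = -19/6 (h = -3 + (-3 + 4)/(-5 - 1) = -3 + 1/(-6) = -3 + 1*(-⅙) = -3 - ⅙ = -19/6 ≈ -3.1667)
W(q) = -60/11 (W(q) = -6 + 1/(5 + ((2 - 2) - 19/6)) = -6 + 1/(5 + (0 - 19/6)) = -6 + 1/(5 - 19/6) = -6 + 1/(11/6) = -6 + 6/11 = -60/11)
(W(-1) - 48)*d(4) = (-60/11 - 48)*(-⅔/4) = -(-392)/(11*4) = -588/11*(-⅙) = 98/11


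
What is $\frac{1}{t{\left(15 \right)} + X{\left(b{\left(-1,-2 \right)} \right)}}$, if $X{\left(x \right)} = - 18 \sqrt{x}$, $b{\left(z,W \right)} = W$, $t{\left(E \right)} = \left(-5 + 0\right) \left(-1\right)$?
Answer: $\frac{5}{673} + \frac{18 i \sqrt{2}}{673} \approx 0.0074294 + 0.037824 i$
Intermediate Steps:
$t{\left(E \right)} = 5$ ($t{\left(E \right)} = \left(-5\right) \left(-1\right) = 5$)
$\frac{1}{t{\left(15 \right)} + X{\left(b{\left(-1,-2 \right)} \right)}} = \frac{1}{5 - 18 \sqrt{-2}} = \frac{1}{5 - 18 i \sqrt{2}}$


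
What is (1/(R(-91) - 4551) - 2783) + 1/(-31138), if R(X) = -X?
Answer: -193245248219/69437740 ≈ -2783.0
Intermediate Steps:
(1/(R(-91) - 4551) - 2783) + 1/(-31138) = (1/(-1*(-91) - 4551) - 2783) + 1/(-31138) = (1/(91 - 4551) - 2783) - 1/31138 = (1/(-4460) - 2783) - 1/31138 = (-1/4460 - 2783) - 1/31138 = -12412181/4460 - 1/31138 = -193245248219/69437740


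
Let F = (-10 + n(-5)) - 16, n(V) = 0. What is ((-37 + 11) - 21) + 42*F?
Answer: -1139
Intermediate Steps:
F = -26 (F = (-10 + 0) - 16 = -10 - 16 = -26)
((-37 + 11) - 21) + 42*F = ((-37 + 11) - 21) + 42*(-26) = (-26 - 21) - 1092 = -47 - 1092 = -1139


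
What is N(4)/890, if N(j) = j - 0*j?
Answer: 2/445 ≈ 0.0044944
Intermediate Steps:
N(j) = j (N(j) = j - 1*0 = j + 0 = j)
N(4)/890 = 4/890 = (1/890)*4 = 2/445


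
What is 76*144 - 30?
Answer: 10914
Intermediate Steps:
76*144 - 30 = 10944 - 30 = 10914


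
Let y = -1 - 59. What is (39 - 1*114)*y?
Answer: 4500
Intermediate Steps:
y = -60
(39 - 1*114)*y = (39 - 1*114)*(-60) = (39 - 114)*(-60) = -75*(-60) = 4500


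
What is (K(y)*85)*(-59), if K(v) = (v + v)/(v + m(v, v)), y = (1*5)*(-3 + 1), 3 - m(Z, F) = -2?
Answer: -20060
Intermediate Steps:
m(Z, F) = 5 (m(Z, F) = 3 - 1*(-2) = 3 + 2 = 5)
y = -10 (y = 5*(-2) = -10)
K(v) = 2*v/(5 + v) (K(v) = (v + v)/(v + 5) = (2*v)/(5 + v) = 2*v/(5 + v))
(K(y)*85)*(-59) = ((2*(-10)/(5 - 10))*85)*(-59) = ((2*(-10)/(-5))*85)*(-59) = ((2*(-10)*(-⅕))*85)*(-59) = (4*85)*(-59) = 340*(-59) = -20060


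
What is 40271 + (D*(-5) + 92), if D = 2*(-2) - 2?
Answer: 40393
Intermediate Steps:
D = -6 (D = -4 - 2 = -6)
40271 + (D*(-5) + 92) = 40271 + (-6*(-5) + 92) = 40271 + (30 + 92) = 40271 + 122 = 40393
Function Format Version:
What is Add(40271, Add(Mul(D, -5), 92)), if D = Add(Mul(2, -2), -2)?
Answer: 40393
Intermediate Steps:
D = -6 (D = Add(-4, -2) = -6)
Add(40271, Add(Mul(D, -5), 92)) = Add(40271, Add(Mul(-6, -5), 92)) = Add(40271, Add(30, 92)) = Add(40271, 122) = 40393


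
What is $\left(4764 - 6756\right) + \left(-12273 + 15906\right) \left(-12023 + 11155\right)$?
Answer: $-3155436$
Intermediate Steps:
$\left(4764 - 6756\right) + \left(-12273 + 15906\right) \left(-12023 + 11155\right) = -1992 + 3633 \left(-868\right) = -1992 - 3153444 = -3155436$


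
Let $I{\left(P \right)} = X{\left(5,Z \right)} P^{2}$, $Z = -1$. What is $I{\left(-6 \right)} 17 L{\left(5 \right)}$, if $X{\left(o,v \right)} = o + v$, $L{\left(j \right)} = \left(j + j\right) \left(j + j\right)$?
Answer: $244800$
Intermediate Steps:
$L{\left(j \right)} = 4 j^{2}$ ($L{\left(j \right)} = 2 j 2 j = 4 j^{2}$)
$I{\left(P \right)} = 4 P^{2}$ ($I{\left(P \right)} = \left(5 - 1\right) P^{2} = 4 P^{2}$)
$I{\left(-6 \right)} 17 L{\left(5 \right)} = 4 \left(-6\right)^{2} \cdot 17 \cdot 4 \cdot 5^{2} = 4 \cdot 36 \cdot 17 \cdot 4 \cdot 25 = 144 \cdot 17 \cdot 100 = 2448 \cdot 100 = 244800$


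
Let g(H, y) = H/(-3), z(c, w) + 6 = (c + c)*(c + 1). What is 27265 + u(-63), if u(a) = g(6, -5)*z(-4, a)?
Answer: 27229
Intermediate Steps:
z(c, w) = -6 + 2*c*(1 + c) (z(c, w) = -6 + (c + c)*(c + 1) = -6 + (2*c)*(1 + c) = -6 + 2*c*(1 + c))
g(H, y) = -H/3 (g(H, y) = H*(-⅓) = -H/3)
u(a) = -36 (u(a) = (-⅓*6)*(-6 + 2*(-4) + 2*(-4)²) = -2*(-6 - 8 + 2*16) = -2*(-6 - 8 + 32) = -2*18 = -36)
27265 + u(-63) = 27265 - 36 = 27229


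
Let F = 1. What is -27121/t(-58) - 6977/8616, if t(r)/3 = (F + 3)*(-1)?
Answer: 19465901/8616 ≈ 2259.3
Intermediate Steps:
t(r) = -12 (t(r) = 3*((1 + 3)*(-1)) = 3*(4*(-1)) = 3*(-4) = -12)
-27121/t(-58) - 6977/8616 = -27121/(-12) - 6977/8616 = -27121*(-1/12) - 6977*1/8616 = 27121/12 - 6977/8616 = 19465901/8616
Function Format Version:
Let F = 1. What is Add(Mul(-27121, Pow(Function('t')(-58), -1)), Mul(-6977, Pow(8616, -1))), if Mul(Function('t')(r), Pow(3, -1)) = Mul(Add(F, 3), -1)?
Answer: Rational(19465901, 8616) ≈ 2259.3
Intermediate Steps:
Function('t')(r) = -12 (Function('t')(r) = Mul(3, Mul(Add(1, 3), -1)) = Mul(3, Mul(4, -1)) = Mul(3, -4) = -12)
Add(Mul(-27121, Pow(Function('t')(-58), -1)), Mul(-6977, Pow(8616, -1))) = Add(Mul(-27121, Pow(-12, -1)), Mul(-6977, Pow(8616, -1))) = Add(Mul(-27121, Rational(-1, 12)), Mul(-6977, Rational(1, 8616))) = Add(Rational(27121, 12), Rational(-6977, 8616)) = Rational(19465901, 8616)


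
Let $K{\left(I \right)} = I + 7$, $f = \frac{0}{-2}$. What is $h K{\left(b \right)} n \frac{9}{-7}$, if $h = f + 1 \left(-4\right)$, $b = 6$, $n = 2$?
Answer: $\frac{936}{7} \approx 133.71$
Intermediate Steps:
$f = 0$ ($f = 0 \left(- \frac{1}{2}\right) = 0$)
$K{\left(I \right)} = 7 + I$
$h = -4$ ($h = 0 + 1 \left(-4\right) = 0 - 4 = -4$)
$h K{\left(b \right)} n \frac{9}{-7} = - 4 \left(7 + 6\right) 2 \frac{9}{-7} = \left(-4\right) 13 \cdot 2 \cdot 9 \left(- \frac{1}{7}\right) = - 52 \cdot 2 \left(- \frac{9}{7}\right) = \left(-52\right) \left(- \frac{18}{7}\right) = \frac{936}{7}$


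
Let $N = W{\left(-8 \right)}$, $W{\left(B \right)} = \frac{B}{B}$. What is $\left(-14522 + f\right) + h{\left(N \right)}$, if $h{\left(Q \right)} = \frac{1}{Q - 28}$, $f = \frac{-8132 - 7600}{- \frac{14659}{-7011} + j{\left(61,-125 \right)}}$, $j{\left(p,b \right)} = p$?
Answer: $- \frac{88206700877}{5971455} \approx -14771.0$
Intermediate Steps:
$W{\left(B \right)} = 1$
$N = 1$
$f = - \frac{55148526}{221165}$ ($f = \frac{-8132 - 7600}{- \frac{14659}{-7011} + 61} = - \frac{15732}{\left(-14659\right) \left(- \frac{1}{7011}\right) + 61} = - \frac{15732}{\frac{14659}{7011} + 61} = - \frac{15732}{\frac{442330}{7011}} = \left(-15732\right) \frac{7011}{442330} = - \frac{55148526}{221165} \approx -249.35$)
$h{\left(Q \right)} = \frac{1}{-28 + Q}$
$\left(-14522 + f\right) + h{\left(N \right)} = \left(-14522 - \frac{55148526}{221165}\right) + \frac{1}{-28 + 1} = - \frac{3266906656}{221165} + \frac{1}{-27} = - \frac{3266906656}{221165} - \frac{1}{27} = - \frac{88206700877}{5971455}$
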